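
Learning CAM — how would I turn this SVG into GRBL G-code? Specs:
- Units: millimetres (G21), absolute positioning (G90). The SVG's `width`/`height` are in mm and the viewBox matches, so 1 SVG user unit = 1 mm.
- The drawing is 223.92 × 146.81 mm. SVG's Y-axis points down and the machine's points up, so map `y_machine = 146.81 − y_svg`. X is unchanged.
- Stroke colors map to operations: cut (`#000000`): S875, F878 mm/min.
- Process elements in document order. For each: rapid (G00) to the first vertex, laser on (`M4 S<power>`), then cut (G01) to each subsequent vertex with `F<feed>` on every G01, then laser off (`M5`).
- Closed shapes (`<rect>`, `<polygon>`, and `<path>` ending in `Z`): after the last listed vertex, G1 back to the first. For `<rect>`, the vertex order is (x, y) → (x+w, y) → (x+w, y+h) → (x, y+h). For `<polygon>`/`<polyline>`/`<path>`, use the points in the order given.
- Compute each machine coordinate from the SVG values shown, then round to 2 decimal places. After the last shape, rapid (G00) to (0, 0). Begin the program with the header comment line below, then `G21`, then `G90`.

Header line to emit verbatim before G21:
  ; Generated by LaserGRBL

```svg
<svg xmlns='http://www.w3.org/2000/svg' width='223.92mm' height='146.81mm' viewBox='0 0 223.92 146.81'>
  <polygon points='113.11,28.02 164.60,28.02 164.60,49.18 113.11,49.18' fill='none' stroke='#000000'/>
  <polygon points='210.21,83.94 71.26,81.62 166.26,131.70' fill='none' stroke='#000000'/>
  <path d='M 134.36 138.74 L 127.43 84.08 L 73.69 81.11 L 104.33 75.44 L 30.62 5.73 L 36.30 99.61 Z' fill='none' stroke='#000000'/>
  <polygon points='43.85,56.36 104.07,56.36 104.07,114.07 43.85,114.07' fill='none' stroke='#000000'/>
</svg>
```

Since the viewBox matches the mm dimensions, user units are millimetres directly. The only transform is the Y-flip y_m = 146.81 − y_svg.

Shape 1 is a rectangle drawn with `<polygon>`. Its stroke #000000 means cut at S875, F878. After flipping Y the toolpath is (113.11,118.79) → (164.60,118.79) → (164.60,97.63) → (113.11,97.63) → (113.11,118.79), returning to the start.

Shape 2 is a closed polygon drawn with `<polygon>`. Its stroke #000000 means cut at S875, F878. After flipping Y the toolpath is (210.21,62.87) → (71.26,65.19) → (166.26,15.11) → (210.21,62.87), returning to the start.

Shape 3 is a closed polygon drawn with `<path>`. Its stroke #000000 means cut at S875, F878. After flipping Y the toolpath is (134.36,8.07) → (127.43,62.73) → (73.69,65.70) → (104.33,71.37) → (30.62,141.08) → (36.30,47.20) → (134.36,8.07), returning to the start.

Shape 4 is a rectangle drawn with `<polygon>`. Its stroke #000000 means cut at S875, F878. After flipping Y the toolpath is (43.85,90.45) → (104.07,90.45) → (104.07,32.74) → (43.85,32.74) → (43.85,90.45), returning to the start.

; Generated by LaserGRBL
G21
G90
G00 X113.11 Y118.79
M4 S875
G01 X164.60 Y118.79 F878
G01 X164.60 Y97.63 F878
G01 X113.11 Y97.63 F878
G01 X113.11 Y118.79 F878
M5
G00 X210.21 Y62.87
M4 S875
G01 X71.26 Y65.19 F878
G01 X166.26 Y15.11 F878
G01 X210.21 Y62.87 F878
M5
G00 X134.36 Y8.07
M4 S875
G01 X127.43 Y62.73 F878
G01 X73.69 Y65.70 F878
G01 X104.33 Y71.37 F878
G01 X30.62 Y141.08 F878
G01 X36.30 Y47.20 F878
G01 X134.36 Y8.07 F878
M5
G00 X43.85 Y90.45
M4 S875
G01 X104.07 Y90.45 F878
G01 X104.07 Y32.74 F878
G01 X43.85 Y32.74 F878
G01 X43.85 Y90.45 F878
M5
G00 X0.00 Y0.00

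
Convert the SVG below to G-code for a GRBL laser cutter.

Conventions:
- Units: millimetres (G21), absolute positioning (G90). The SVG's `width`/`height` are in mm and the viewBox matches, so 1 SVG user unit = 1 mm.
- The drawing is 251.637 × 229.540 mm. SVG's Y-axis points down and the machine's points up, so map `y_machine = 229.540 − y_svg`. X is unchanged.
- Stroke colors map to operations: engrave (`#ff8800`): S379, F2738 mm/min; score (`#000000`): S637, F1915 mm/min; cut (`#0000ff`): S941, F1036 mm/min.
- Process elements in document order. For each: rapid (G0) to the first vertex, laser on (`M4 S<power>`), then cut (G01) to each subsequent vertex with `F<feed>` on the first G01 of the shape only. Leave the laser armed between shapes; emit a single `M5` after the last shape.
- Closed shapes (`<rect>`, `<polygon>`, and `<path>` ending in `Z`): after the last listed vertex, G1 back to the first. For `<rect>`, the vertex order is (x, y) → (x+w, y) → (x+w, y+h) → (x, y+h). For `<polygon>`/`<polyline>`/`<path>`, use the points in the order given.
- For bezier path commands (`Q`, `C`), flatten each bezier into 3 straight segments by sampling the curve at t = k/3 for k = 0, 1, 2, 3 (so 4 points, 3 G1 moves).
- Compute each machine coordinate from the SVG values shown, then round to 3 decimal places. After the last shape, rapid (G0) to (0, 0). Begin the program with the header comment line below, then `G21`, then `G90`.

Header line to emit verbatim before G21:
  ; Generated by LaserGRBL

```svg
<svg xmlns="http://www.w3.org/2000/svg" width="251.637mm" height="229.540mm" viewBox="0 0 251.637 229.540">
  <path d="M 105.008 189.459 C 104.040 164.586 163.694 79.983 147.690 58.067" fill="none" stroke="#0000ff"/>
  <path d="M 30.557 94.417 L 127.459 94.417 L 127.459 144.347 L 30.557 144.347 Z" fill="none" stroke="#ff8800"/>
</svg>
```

; Generated by LaserGRBL
G21
G90
G0 X105.008 Y40.081
M4 S941
G01 X119.200 Y80.330 F1036
G01 X143.522 Y133.195
G01 X147.690 Y171.473
G0 X30.557 Y135.123
M4 S379
G01 X127.459 Y135.123 F2738
G01 X127.459 Y85.193
G01 X30.557 Y85.193
G01 X30.557 Y135.123
M5
G0 X0.000 Y0.000

Since the viewBox matches the mm dimensions, user units are millimetres directly. The only transform is the Y-flip y_m = 229.540 − y_svg.

Shape 1 is a cubic bezier drawn with `<path>`. Its stroke #0000ff means cut at S941, F1036. After flipping Y the toolpath is (105.008,40.081) → (119.200,80.330) → (143.522,133.195) → (147.690,171.473).

Shape 2 is a rectangle drawn with `<path>`. Its stroke #ff8800 means engrave at S379, F2738. After flipping Y the toolpath is (30.557,135.123) → (127.459,135.123) → (127.459,85.193) → (30.557,85.193) → (30.557,135.123), returning to the start.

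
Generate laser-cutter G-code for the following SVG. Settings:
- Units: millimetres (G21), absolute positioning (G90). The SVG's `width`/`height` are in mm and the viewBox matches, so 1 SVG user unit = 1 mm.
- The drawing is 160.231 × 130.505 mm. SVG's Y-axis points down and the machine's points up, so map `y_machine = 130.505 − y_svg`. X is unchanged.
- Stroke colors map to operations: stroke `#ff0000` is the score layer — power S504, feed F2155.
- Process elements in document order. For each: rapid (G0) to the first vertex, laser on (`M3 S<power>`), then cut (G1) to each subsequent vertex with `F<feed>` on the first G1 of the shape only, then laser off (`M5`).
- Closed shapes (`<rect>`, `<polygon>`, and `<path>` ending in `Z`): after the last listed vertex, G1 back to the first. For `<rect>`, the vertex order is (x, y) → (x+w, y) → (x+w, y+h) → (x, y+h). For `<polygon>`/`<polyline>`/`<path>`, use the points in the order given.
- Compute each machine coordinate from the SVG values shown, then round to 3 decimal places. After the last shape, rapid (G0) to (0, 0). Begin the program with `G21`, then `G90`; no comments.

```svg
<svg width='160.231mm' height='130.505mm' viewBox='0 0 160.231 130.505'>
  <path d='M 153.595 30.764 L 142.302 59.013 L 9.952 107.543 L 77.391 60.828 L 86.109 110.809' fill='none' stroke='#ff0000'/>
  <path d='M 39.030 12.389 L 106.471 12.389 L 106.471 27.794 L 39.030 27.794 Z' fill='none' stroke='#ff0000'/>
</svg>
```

G21
G90
G0 X153.595 Y99.741
M3 S504
G1 X142.302 Y71.492 F2155
G1 X9.952 Y22.962
G1 X77.391 Y69.677
G1 X86.109 Y19.696
M5
G0 X39.030 Y118.116
M3 S504
G1 X106.471 Y118.116 F2155
G1 X106.471 Y102.711
G1 X39.030 Y102.711
G1 X39.030 Y118.116
M5
G0 X0.000 Y0.000

viewBox `0 0 160.231 130.505` with mm width/height → 1 unit = 1 mm. Flip: y_m = 130.505 − y_svg.

**Shape 1** — `<path>` open polyline, stroke `#ff0000` → score (S504, F2155). Machine vertices: (153.595,99.741) → (142.302,71.492) → (9.952,22.962) → (77.391,69.677) → (86.109,19.696). Open path.

**Shape 2** — `<path>` rectangle, stroke `#ff0000` → score (S504, F2155). Machine vertices: (39.030,118.116) → (106.471,118.116) → (106.471,102.711) → (39.030,102.711) → (39.030,118.116). Closed: final G1 returns to the first vertex.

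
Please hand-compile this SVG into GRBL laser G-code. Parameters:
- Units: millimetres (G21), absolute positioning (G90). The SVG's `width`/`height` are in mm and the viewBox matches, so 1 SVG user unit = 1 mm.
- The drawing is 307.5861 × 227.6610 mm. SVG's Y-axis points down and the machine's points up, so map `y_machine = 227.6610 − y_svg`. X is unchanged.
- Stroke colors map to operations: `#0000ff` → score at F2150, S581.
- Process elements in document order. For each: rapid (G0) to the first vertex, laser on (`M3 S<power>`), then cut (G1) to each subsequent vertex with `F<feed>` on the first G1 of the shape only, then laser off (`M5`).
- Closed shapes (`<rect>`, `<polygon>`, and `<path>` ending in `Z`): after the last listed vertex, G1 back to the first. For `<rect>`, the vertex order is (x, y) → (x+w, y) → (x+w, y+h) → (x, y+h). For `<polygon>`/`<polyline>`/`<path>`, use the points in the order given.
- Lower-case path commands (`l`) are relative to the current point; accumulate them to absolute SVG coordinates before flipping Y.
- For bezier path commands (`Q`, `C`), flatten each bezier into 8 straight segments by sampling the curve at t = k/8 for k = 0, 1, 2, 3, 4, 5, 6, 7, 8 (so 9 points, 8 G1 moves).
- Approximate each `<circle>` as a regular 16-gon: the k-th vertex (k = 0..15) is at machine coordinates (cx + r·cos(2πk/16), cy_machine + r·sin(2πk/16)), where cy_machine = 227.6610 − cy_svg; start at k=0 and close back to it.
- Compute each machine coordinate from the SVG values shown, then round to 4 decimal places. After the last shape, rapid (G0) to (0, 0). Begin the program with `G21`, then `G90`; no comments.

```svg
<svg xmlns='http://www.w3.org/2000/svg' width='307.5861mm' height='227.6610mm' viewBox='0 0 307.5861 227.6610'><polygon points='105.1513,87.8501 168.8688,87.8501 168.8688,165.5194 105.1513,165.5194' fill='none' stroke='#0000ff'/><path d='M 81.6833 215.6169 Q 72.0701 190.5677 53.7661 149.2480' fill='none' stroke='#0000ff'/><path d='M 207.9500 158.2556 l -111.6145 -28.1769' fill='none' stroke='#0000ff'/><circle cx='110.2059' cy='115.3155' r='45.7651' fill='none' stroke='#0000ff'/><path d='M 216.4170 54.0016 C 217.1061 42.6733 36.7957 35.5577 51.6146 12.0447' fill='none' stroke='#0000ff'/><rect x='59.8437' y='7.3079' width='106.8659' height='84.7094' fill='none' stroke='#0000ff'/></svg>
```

1 u = 1 mm; y_m = 227.6610 − y.

[1] `<polygon>` rectangle, #0000ff→score S581 F2150: (105.1513,139.8109) → (168.8688,139.8109) → (168.8688,62.1416) → (105.1513,62.1416) → (105.1513,139.8109) (closed)

[2] `<path>` quadratic bezier, #0000ff→score S581 F2150: (81.6833,12.0441) → (79.1442,18.5606) → (76.3335,25.5856) → (73.2513,33.1190) → (69.8974,41.1609) → (66.2720,49.7113) → (62.3749,58.7701) → (58.2063,68.3373) → (53.7661,78.4130)

[3] `<path>` line segment, #0000ff→score S581 F2150: (207.9500,69.4054) → (96.3355,97.5823)

[4] `<circle>` circle, #0000ff→score S581 F2150: (155.9710,112.3455) → (152.4873,129.8590) → (142.5667,144.7063) → (127.7194,154.6269) → (110.2059,158.1106) → (92.6924,154.6269) → (77.8451,144.7063) → (67.9245,129.8590) → (64.4408,112.3455) → (67.9245,94.8320) → (77.8451,79.9847) → (92.6924,70.0641) → (110.2059,66.5804) → (127.7194,70.0641) → (142.5667,79.9847) → (152.4873,94.8320) → (155.9710,112.3455) (closed)

[5] `<path>` cubic bezier, #0000ff→score S581 F2150: (216.4170,173.6594) → (208.9257,177.7503) → (188.8734,181.6878) → (160.6680,185.7134) → (128.7171,190.0686) → (97.4286,194.9950) → (71.2102,200.7340) → (54.4696,207.5273) → (51.6146,215.6163)

[6] `<rect>` rectangle, #0000ff→score S581 F2150: (59.8437,220.3531) → (166.7096,220.3531) → (166.7096,135.6437) → (59.8437,135.6437) → (59.8437,220.3531) (closed)

G21
G90
G0 X105.1513 Y139.8109
M3 S581
G1 X168.8688 Y139.8109 F2150
G1 X168.8688 Y62.1416
G1 X105.1513 Y62.1416
G1 X105.1513 Y139.8109
M5
G0 X81.6833 Y12.0441
M3 S581
G1 X79.1442 Y18.5606 F2150
G1 X76.3335 Y25.5856
G1 X73.2513 Y33.1190
G1 X69.8974 Y41.1609
G1 X66.2720 Y49.7113
G1 X62.3749 Y58.7701
G1 X58.2063 Y68.3373
G1 X53.7661 Y78.4130
M5
G0 X207.9500 Y69.4054
M3 S581
G1 X96.3355 Y97.5823 F2150
M5
G0 X155.9710 Y112.3455
M3 S581
G1 X152.4873 Y129.8590 F2150
G1 X142.5667 Y144.7063
G1 X127.7194 Y154.6269
G1 X110.2059 Y158.1106
G1 X92.6924 Y154.6269
G1 X77.8451 Y144.7063
G1 X67.9245 Y129.8590
G1 X64.4408 Y112.3455
G1 X67.9245 Y94.8320
G1 X77.8451 Y79.9847
G1 X92.6924 Y70.0641
G1 X110.2059 Y66.5804
G1 X127.7194 Y70.0641
G1 X142.5667 Y79.9847
G1 X152.4873 Y94.8320
G1 X155.9710 Y112.3455
M5
G0 X216.4170 Y173.6594
M3 S581
G1 X208.9257 Y177.7503 F2150
G1 X188.8734 Y181.6878
G1 X160.6680 Y185.7134
G1 X128.7171 Y190.0686
G1 X97.4286 Y194.9950
G1 X71.2102 Y200.7340
G1 X54.4696 Y207.5273
G1 X51.6146 Y215.6163
M5
G0 X59.8437 Y220.3531
M3 S581
G1 X166.7096 Y220.3531 F2150
G1 X166.7096 Y135.6437
G1 X59.8437 Y135.6437
G1 X59.8437 Y220.3531
M5
G0 X0.0000 Y0.0000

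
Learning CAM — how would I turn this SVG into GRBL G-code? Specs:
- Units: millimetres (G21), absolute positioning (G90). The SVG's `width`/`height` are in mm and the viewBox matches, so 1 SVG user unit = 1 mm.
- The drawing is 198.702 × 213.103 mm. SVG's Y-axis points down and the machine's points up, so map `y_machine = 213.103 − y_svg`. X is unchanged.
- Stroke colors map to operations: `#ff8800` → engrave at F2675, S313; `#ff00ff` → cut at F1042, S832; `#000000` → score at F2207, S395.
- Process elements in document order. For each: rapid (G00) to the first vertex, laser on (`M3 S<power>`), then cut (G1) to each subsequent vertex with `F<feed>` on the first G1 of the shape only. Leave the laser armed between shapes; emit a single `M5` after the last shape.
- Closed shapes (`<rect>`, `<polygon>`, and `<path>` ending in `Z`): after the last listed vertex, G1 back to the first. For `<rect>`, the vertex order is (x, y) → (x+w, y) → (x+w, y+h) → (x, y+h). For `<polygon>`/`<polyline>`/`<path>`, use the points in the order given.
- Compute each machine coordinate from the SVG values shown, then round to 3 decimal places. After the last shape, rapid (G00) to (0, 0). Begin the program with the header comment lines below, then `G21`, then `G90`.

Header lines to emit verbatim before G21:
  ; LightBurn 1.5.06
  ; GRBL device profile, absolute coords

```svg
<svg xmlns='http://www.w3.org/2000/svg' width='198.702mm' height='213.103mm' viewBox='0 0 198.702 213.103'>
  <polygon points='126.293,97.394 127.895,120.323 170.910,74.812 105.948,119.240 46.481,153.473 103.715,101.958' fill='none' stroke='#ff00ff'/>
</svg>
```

Since the viewBox matches the mm dimensions, user units are millimetres directly. The only transform is the Y-flip y_m = 213.103 − y_svg.

Shape 1 is a closed polygon drawn with `<polygon>`. Its stroke #ff00ff means cut at S832, F1042. After flipping Y the toolpath is (126.293,115.709) → (127.895,92.780) → (170.910,138.291) → (105.948,93.863) → (46.481,59.630) → (103.715,111.145) → (126.293,115.709), returning to the start.

; LightBurn 1.5.06
; GRBL device profile, absolute coords
G21
G90
G00 X126.293 Y115.709
M3 S832
G1 X127.895 Y92.780 F1042
G1 X170.910 Y138.291
G1 X105.948 Y93.863
G1 X46.481 Y59.630
G1 X103.715 Y111.145
G1 X126.293 Y115.709
M5
G00 X0.000 Y0.000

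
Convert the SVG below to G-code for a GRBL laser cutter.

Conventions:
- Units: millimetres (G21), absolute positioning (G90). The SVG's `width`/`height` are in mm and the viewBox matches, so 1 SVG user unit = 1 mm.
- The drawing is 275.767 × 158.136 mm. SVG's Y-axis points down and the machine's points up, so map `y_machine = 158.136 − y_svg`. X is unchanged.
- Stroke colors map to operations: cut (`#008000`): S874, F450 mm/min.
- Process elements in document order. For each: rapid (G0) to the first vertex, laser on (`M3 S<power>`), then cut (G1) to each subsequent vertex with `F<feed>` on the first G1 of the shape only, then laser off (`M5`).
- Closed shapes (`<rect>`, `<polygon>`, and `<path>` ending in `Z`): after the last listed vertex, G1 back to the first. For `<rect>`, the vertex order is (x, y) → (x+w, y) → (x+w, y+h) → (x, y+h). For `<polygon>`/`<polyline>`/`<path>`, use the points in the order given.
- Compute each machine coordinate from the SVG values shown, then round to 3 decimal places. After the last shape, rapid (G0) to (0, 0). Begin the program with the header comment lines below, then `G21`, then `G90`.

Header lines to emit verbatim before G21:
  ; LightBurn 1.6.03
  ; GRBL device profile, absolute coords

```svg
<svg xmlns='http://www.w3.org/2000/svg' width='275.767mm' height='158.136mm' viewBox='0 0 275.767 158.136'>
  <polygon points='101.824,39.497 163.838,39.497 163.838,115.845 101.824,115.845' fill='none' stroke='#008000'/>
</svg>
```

; LightBurn 1.6.03
; GRBL device profile, absolute coords
G21
G90
G0 X101.824 Y118.639
M3 S874
G1 X163.838 Y118.639 F450
G1 X163.838 Y42.291
G1 X101.824 Y42.291
G1 X101.824 Y118.639
M5
G0 X0.000 Y0.000

1 u = 1 mm; y_m = 158.136 − y.

[1] `<polygon>` rectangle, #008000→cut S874 F450: (101.824,118.639) → (163.838,118.639) → (163.838,42.291) → (101.824,42.291) → (101.824,118.639) (closed)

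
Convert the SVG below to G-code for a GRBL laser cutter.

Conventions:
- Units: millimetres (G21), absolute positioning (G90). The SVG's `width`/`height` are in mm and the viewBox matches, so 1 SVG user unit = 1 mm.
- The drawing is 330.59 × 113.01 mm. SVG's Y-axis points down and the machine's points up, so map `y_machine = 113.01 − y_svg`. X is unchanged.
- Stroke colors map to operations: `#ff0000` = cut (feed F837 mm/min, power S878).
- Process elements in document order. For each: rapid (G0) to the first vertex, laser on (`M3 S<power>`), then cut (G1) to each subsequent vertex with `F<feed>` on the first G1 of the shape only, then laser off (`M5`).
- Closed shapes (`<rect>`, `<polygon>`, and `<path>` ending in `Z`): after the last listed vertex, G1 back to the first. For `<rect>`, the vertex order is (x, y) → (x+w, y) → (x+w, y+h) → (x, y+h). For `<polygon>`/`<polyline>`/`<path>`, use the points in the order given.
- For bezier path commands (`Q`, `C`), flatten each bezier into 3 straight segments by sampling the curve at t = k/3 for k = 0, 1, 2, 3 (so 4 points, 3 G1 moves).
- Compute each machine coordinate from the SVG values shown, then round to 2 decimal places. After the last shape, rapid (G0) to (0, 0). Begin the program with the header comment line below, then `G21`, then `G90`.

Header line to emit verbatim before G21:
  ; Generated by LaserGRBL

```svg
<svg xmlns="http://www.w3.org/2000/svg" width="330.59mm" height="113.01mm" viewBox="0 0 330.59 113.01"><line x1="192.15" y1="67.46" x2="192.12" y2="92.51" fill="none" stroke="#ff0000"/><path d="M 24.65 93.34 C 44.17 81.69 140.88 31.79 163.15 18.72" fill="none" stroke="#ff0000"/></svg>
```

; Generated by LaserGRBL
G21
G90
G0 X192.15 Y45.55
M3 S878
G1 X192.12 Y20.50 F837
M5
G0 X24.65 Y19.67
M3 S878
G1 X64.28 Y41.29 F837
G1 X121.68 Y71.72
G1 X163.15 Y94.29
M5
G0 X0.00 Y0.00

viewBox `0 0 330.59 113.01` with mm width/height → 1 unit = 1 mm. Flip: y_m = 113.01 − y_svg.

**Shape 1** — `<line>` line segment, stroke `#ff0000` → cut (S878, F837). Machine vertices: (192.15,45.55) → (192.12,20.50). Open path.

**Shape 2** — `<path>` cubic bezier, stroke `#ff0000` → cut (S878, F837). Control points (SVG): P0=(24.65,93.34), P1=(44.17,81.69), P2=(140.88,31.79), P3=(163.15,18.72); sampled at t=k/3. Machine vertices: (24.65,19.67) → (64.28,41.29) → (121.68,71.72) → (163.15,94.29). Open path.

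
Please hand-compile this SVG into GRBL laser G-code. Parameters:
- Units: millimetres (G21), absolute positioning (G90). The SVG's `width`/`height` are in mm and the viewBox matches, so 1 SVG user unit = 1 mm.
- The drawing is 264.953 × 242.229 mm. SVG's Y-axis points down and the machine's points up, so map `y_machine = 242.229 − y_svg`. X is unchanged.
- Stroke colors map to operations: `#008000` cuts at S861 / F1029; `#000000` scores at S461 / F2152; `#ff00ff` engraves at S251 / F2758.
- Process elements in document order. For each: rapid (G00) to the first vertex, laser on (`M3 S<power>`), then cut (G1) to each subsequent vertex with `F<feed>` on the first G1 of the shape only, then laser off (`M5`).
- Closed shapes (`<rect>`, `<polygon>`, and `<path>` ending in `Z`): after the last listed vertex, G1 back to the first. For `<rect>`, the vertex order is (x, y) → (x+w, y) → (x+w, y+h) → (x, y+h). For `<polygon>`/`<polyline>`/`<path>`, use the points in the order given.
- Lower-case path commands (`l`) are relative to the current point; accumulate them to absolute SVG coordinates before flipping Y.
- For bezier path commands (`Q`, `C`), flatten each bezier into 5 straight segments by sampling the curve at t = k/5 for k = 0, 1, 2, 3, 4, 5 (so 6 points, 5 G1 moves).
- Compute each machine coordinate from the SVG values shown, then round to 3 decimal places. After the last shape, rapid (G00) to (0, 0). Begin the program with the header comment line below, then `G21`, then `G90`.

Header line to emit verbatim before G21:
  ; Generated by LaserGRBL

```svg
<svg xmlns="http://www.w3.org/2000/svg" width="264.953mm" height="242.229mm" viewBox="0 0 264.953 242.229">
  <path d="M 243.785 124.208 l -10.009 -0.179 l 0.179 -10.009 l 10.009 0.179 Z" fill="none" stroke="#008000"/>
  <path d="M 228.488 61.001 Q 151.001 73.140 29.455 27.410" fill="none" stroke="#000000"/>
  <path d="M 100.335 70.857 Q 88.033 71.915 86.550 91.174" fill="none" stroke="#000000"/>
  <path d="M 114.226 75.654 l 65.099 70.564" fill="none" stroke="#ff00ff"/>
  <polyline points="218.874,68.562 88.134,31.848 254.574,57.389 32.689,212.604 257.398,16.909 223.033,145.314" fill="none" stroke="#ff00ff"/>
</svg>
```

viewBox `0 0 264.953 242.229` with mm width/height → 1 unit = 1 mm. Flip: y_m = 242.229 − y_svg.

**Shape 1** — `<path>` regular polygon, stroke `#008000` → cut (S861, F1029). Machine vertices: (243.785,118.021) → (233.776,118.200) → (233.955,128.209) → (243.964,128.030) → (243.785,118.021). Closed: final G1 returns to the first vertex.

**Shape 2** — `<path>` quadratic bezier, stroke `#000000` → score (S461, F2152). Control points (SVG): P0=(228.488,61.001), P1=(151.001,73.140), P2=(29.455,27.410); sampled at t=k/5. Machine vertices: (228.488,181.228) → (195.731,178.687) → (159.449,180.776) → (119.642,187.494) → (76.311,198.842) → (29.455,214.819). Open path.

**Shape 3** — `<path>` quadratic bezier, stroke `#000000` → score (S461, F2152). Control points (SVG): P0=(100.335,70.857), P1=(88.033,71.915), P2=(86.550,91.174); sampled at t=k/5. Machine vertices: (100.335,171.372) → (95.847,170.221) → (92.224,167.613) → (89.467,163.550) → (87.576,158.031) → (86.550,151.055). Open path.

**Shape 4** — `<path>` line segment, stroke `#ff00ff` → engrave (S251, F2758). Machine vertices: (114.226,166.575) → (179.325,96.011). Open path.

**Shape 5** — `<polyline>` open polyline, stroke `#ff00ff` → engrave (S251, F2758). Machine vertices: (218.874,173.667) → (88.134,210.381) → (254.574,184.840) → (32.689,29.625) → (257.398,225.320) → (223.033,96.915). Open path.

; Generated by LaserGRBL
G21
G90
G00 X243.785 Y118.021
M3 S861
G1 X233.776 Y118.200 F1029
G1 X233.955 Y128.209
G1 X243.964 Y128.030
G1 X243.785 Y118.021
M5
G00 X228.488 Y181.228
M3 S461
G1 X195.731 Y178.687 F2152
G1 X159.449 Y180.776
G1 X119.642 Y187.494
G1 X76.311 Y198.842
G1 X29.455 Y214.819
M5
G00 X100.335 Y171.372
M3 S461
G1 X95.847 Y170.221 F2152
G1 X92.224 Y167.613
G1 X89.467 Y163.550
G1 X87.576 Y158.031
G1 X86.550 Y151.055
M5
G00 X114.226 Y166.575
M3 S251
G1 X179.325 Y96.011 F2758
M5
G00 X218.874 Y173.667
M3 S251
G1 X88.134 Y210.381 F2758
G1 X254.574 Y184.840
G1 X32.689 Y29.625
G1 X257.398 Y225.320
G1 X223.033 Y96.915
M5
G00 X0.000 Y0.000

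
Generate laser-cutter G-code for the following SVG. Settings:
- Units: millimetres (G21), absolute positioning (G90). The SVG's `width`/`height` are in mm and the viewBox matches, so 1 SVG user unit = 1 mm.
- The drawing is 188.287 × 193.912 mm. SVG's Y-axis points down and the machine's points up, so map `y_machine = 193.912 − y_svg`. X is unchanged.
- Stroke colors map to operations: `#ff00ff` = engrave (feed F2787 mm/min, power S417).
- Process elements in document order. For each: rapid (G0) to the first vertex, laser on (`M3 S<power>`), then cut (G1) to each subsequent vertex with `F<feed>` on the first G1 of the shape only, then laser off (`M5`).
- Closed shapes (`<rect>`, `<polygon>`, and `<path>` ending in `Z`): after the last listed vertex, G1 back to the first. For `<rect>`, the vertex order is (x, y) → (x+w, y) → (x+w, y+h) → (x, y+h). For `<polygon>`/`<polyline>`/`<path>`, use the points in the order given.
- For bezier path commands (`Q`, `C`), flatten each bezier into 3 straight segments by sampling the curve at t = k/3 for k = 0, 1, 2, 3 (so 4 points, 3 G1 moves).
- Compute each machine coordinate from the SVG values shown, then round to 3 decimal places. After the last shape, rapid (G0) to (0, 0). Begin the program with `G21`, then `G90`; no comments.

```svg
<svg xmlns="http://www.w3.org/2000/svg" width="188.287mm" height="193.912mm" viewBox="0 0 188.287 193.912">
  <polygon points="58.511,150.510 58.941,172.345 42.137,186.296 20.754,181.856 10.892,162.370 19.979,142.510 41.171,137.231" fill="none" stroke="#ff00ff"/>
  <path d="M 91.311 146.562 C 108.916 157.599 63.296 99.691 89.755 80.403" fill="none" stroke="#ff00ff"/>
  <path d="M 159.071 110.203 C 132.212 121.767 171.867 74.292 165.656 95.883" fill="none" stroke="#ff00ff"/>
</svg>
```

G21
G90
G0 X58.511 Y43.402
M3 S417
G1 X58.941 Y21.567 F2787
G1 X42.137 Y7.616
G1 X20.754 Y12.056
G1 X10.892 Y31.542
G1 X19.979 Y51.402
G1 X41.171 Y56.681
G1 X58.511 Y43.402
M5
G0 X91.311 Y47.350
M3 S417
G1 X92.852 Y55.311 F2787
G1 X82.311 Y85.332
G1 X89.755 Y113.509
M5
G0 X159.071 Y83.709
M3 S417
G1 X150.221 Y87.080 F2787
G1 X160.741 Y101.343
G1 X165.656 Y98.029
M5
G0 X0.000 Y0.000

viewBox `0 0 188.287 193.912` with mm width/height → 1 unit = 1 mm. Flip: y_m = 193.912 − y_svg.

**Shape 1** — `<polygon>` regular polygon, stroke `#ff00ff` → engrave (S417, F2787). Machine vertices: (58.511,43.402) → (58.941,21.567) → (42.137,7.616) → (20.754,12.056) → (10.892,31.542) → (19.979,51.402) → (41.171,56.681) → (58.511,43.402). Closed: final G1 returns to the first vertex.

**Shape 2** — `<path>` cubic bezier, stroke `#ff00ff` → engrave (S417, F2787). Control points (SVG): P0=(91.311,146.562), P1=(108.916,157.599), P2=(63.296,99.691), P3=(89.755,80.403); sampled at t=k/3. Machine vertices: (91.311,47.350) → (92.852,55.311) → (82.311,85.332) → (89.755,113.509). Open path.

**Shape 3** — `<path>` cubic bezier, stroke `#ff00ff` → engrave (S417, F2787). Control points (SVG): P0=(159.071,110.203), P1=(132.212,121.767), P2=(171.867,74.292), P3=(165.656,95.883); sampled at t=k/3. Machine vertices: (159.071,83.709) → (150.221,87.080) → (160.741,101.343) → (165.656,98.029). Open path.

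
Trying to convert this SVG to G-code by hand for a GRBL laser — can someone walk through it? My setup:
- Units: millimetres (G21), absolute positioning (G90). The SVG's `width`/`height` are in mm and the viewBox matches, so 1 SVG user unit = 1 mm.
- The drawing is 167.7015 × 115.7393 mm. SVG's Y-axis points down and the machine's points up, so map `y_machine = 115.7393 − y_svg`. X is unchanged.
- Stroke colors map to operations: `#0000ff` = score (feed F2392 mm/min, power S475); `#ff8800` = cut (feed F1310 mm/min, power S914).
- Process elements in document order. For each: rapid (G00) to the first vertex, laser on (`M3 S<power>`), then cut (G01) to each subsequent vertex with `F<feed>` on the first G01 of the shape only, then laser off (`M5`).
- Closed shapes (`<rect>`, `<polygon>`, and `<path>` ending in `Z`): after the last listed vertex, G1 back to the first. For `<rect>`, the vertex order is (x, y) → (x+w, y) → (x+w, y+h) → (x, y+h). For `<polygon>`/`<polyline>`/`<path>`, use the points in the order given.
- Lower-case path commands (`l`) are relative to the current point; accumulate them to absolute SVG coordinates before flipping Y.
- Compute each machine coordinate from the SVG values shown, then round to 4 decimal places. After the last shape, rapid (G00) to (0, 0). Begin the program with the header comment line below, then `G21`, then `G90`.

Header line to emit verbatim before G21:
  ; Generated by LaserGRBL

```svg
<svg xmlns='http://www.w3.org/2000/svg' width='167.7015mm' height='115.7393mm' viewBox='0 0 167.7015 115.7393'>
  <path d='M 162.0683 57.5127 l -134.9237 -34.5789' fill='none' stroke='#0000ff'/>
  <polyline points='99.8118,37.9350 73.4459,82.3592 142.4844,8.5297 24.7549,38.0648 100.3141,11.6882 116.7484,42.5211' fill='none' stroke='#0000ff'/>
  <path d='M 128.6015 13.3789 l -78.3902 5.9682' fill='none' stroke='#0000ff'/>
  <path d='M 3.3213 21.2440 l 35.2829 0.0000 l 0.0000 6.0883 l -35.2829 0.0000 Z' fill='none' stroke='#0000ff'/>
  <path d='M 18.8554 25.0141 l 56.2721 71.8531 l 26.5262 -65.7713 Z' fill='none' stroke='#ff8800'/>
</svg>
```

1 u = 1 mm; y_m = 115.7393 − y.

[1] `<path>` line segment, #0000ff→score S475 F2392: (162.0683,58.2266) → (27.1446,92.8055)

[2] `<polyline>` open polyline, #0000ff→score S475 F2392: (99.8118,77.8043) → (73.4459,33.3801) → (142.4844,107.2096) → (24.7549,77.6745) → (100.3141,104.0511) → (116.7484,73.2182)

[3] `<path>` line segment, #0000ff→score S475 F2392: (128.6015,102.3604) → (50.2113,96.3922)

[4] `<path>` rectangle, #0000ff→score S475 F2392: (3.3213,94.4953) → (38.6042,94.4953) → (38.6042,88.4070) → (3.3213,88.4070) → (3.3213,94.4953) (closed)

[5] `<path>` closed polygon, #ff8800→cut S914 F1310: (18.8554,90.7252) → (75.1275,18.8721) → (101.6537,84.6434) → (18.8554,90.7252) (closed)

; Generated by LaserGRBL
G21
G90
G00 X162.0683 Y58.2266
M3 S475
G01 X27.1446 Y92.8055 F2392
M5
G00 X99.8118 Y77.8043
M3 S475
G01 X73.4459 Y33.3801 F2392
G01 X142.4844 Y107.2096
G01 X24.7549 Y77.6745
G01 X100.3141 Y104.0511
G01 X116.7484 Y73.2182
M5
G00 X128.6015 Y102.3604
M3 S475
G01 X50.2113 Y96.3922 F2392
M5
G00 X3.3213 Y94.4953
M3 S475
G01 X38.6042 Y94.4953 F2392
G01 X38.6042 Y88.4070
G01 X3.3213 Y88.4070
G01 X3.3213 Y94.4953
M5
G00 X18.8554 Y90.7252
M3 S914
G01 X75.1275 Y18.8721 F1310
G01 X101.6537 Y84.6434
G01 X18.8554 Y90.7252
M5
G00 X0.0000 Y0.0000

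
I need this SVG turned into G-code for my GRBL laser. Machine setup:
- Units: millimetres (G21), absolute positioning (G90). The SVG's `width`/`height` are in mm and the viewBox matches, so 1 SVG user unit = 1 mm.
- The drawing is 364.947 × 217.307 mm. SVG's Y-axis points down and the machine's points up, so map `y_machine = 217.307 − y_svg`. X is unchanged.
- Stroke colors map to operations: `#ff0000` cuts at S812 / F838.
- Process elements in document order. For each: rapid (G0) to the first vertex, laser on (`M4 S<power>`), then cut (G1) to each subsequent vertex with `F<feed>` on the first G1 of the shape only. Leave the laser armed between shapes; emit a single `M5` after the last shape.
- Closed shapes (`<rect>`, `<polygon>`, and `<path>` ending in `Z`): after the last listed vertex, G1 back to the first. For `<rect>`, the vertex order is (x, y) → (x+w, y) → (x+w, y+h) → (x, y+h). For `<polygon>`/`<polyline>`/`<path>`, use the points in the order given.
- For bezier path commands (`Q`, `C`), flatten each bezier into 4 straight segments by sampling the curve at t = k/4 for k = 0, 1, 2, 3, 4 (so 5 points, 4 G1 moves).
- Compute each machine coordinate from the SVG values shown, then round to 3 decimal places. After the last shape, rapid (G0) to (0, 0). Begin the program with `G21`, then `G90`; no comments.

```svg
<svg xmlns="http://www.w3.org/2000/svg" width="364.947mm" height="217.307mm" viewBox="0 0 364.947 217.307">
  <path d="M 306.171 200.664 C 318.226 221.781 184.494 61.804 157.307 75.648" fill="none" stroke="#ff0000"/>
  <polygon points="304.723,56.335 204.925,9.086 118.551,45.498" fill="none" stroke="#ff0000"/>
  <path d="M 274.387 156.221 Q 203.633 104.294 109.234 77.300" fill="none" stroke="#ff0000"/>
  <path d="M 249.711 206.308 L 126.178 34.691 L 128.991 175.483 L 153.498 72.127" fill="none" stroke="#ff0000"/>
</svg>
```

G21
G90
G0 X306.171 Y16.643
M4 S812
G1 X291.820 Y29.215 F838
G1 X246.455 Y76.424
G1 X193.732 Y124.996
G1 X157.307 Y141.659
G0 X304.723 Y160.972
M4 S812
G1 X204.925 Y208.221 F838
G1 X118.551 Y171.809
G1 X304.723 Y160.972
G0 X274.387 Y61.086
M4 S812
G1 X237.532 Y85.491 F838
G1 X197.722 Y106.780
G1 X154.956 Y124.952
G1 X109.234 Y140.007
G0 X249.711 Y10.999
M4 S812
G1 X126.178 Y182.616 F838
G1 X128.991 Y41.824
G1 X153.498 Y145.180
M5
G0 X0.000 Y0.000

Since the viewBox matches the mm dimensions, user units are millimetres directly. The only transform is the Y-flip y_m = 217.307 − y_svg.

Shape 1 is a cubic bezier drawn with `<path>`. Its stroke #ff0000 means cut at S812, F838. After flipping Y the toolpath is (306.171,16.643) → (291.820,29.215) → (246.455,76.424) → (193.732,124.996) → (157.307,141.659).

Shape 2 is a closed polygon drawn with `<polygon>`. Its stroke #ff0000 means cut at S812, F838. After flipping Y the toolpath is (304.723,160.972) → (204.925,208.221) → (118.551,171.809) → (304.723,160.972), returning to the start.

Shape 3 is a quadratic bezier drawn with `<path>`. Its stroke #ff0000 means cut at S812, F838. After flipping Y the toolpath is (274.387,61.086) → (237.532,85.491) → (197.722,106.780) → (154.956,124.952) → (109.234,140.007).

Shape 4 is a open polyline drawn with `<path>`. Its stroke #ff0000 means cut at S812, F838. After flipping Y the toolpath is (249.711,10.999) → (126.178,182.616) → (128.991,41.824) → (153.498,145.180).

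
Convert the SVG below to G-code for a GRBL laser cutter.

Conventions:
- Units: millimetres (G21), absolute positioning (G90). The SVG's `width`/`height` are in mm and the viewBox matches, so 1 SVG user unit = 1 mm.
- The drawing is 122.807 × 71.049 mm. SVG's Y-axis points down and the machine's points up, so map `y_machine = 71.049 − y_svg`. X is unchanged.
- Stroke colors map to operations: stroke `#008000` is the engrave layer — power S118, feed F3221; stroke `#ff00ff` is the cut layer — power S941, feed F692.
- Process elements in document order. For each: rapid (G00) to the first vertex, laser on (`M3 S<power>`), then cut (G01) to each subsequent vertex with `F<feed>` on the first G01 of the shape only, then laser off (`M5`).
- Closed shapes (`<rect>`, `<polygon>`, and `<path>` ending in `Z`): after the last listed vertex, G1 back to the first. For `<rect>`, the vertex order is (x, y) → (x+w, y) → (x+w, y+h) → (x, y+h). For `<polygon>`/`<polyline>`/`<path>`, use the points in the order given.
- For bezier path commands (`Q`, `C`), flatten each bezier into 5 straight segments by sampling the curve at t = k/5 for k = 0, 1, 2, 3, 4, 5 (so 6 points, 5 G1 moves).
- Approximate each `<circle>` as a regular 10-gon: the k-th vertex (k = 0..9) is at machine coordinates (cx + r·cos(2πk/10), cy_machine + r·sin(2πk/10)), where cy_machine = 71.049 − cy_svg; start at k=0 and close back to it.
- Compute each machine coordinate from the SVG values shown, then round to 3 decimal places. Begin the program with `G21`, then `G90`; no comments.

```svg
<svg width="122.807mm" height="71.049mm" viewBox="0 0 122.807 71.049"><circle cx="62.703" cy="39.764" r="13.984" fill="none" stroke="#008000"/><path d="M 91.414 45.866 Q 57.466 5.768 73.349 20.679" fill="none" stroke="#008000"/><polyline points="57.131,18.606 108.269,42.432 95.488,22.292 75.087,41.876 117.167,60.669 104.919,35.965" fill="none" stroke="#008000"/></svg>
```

G21
G90
G00 X76.687 Y31.285
M3 S118
G01 X74.016 Y39.505 F3221
G01 X67.024 Y44.585
G01 X58.382 Y44.585
G01 X51.390 Y39.505
G01 X48.719 Y31.285
G01 X51.390 Y23.065
G01 X58.382 Y17.985
G01 X67.024 Y17.985
G01 X74.016 Y23.065
G01 X76.687 Y31.285
M5
G00 X91.414 Y25.183
M3 S118
G01 X79.828 Y39.022 F3221
G01 X72.229 Y48.460
G01 X68.616 Y53.497
G01 X68.989 Y54.134
G01 X73.349 Y50.370
M5
G00 X57.131 Y52.443
M3 S118
G01 X108.269 Y28.617 F3221
G01 X95.488 Y48.757
G01 X75.087 Y29.173
G01 X117.167 Y10.380
G01 X104.919 Y35.084
M5

1 u = 1 mm; y_m = 71.049 − y.

[1] `<circle>` circle, #008000→engrave S118 F3221: (76.687,31.285) → (74.016,39.505) → (67.024,44.585) → (58.382,44.585) → (51.390,39.505) → (48.719,31.285) → (51.390,23.065) → (58.382,17.985) → (67.024,17.985) → (74.016,23.065) → (76.687,31.285) (closed)

[2] `<path>` quadratic bezier, #008000→engrave S118 F3221: (91.414,25.183) → (79.828,39.022) → (72.229,48.460) → (68.616,53.497) → (68.989,54.134) → (73.349,50.370)

[3] `<polyline>` open polyline, #008000→engrave S118 F3221: (57.131,52.443) → (108.269,28.617) → (95.488,48.757) → (75.087,29.173) → (117.167,10.380) → (104.919,35.084)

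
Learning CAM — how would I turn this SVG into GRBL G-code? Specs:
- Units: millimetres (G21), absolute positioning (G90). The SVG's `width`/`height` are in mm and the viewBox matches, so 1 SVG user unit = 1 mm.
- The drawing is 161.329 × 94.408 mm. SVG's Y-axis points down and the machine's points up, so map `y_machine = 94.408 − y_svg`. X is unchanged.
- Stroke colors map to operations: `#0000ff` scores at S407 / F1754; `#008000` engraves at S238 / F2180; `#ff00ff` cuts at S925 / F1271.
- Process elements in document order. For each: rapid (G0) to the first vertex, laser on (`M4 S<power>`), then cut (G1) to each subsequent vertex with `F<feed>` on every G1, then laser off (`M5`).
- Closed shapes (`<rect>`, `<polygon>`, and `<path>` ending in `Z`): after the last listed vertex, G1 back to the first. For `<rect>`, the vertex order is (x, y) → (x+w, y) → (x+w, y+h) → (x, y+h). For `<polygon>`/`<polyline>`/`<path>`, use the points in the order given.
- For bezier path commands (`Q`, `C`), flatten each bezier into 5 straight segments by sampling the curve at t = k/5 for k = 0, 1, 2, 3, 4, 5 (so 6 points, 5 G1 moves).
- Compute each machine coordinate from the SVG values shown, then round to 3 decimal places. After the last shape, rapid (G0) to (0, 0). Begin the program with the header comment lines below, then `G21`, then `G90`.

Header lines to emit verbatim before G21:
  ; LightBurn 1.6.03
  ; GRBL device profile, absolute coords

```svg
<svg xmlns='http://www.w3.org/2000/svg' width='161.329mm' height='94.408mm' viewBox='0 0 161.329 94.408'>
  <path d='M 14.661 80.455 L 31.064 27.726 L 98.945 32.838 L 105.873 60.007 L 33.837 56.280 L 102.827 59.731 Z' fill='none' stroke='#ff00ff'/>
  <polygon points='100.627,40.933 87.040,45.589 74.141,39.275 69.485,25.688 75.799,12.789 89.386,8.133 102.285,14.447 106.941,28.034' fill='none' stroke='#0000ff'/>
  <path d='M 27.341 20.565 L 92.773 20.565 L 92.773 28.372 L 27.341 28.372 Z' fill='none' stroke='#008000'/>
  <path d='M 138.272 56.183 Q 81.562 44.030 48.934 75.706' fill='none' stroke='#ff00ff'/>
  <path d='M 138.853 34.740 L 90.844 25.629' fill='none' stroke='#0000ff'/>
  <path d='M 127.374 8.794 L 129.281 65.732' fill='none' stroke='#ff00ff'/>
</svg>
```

; LightBurn 1.6.03
; GRBL device profile, absolute coords
G21
G90
G0 X14.661 Y13.953
M4 S925
G1 X31.064 Y66.682 F1271
G1 X98.945 Y61.570 F1271
G1 X105.873 Y34.401 F1271
G1 X33.837 Y38.128 F1271
G1 X102.827 Y34.677 F1271
G1 X14.661 Y13.953 F1271
M5
G0 X100.627 Y53.475
M4 S407
G1 X87.040 Y48.819 F1754
G1 X74.141 Y55.133 F1754
G1 X69.485 Y68.720 F1754
G1 X75.799 Y81.619 F1754
G1 X89.386 Y86.275 F1754
G1 X102.285 Y79.961 F1754
G1 X106.941 Y66.374 F1754
G1 X100.627 Y53.475 F1754
M5
G0 X27.341 Y73.843
M4 S238
G1 X92.773 Y73.843 F2180
G1 X92.773 Y66.036 F2180
G1 X27.341 Y66.036 F2180
G1 X27.341 Y73.843 F2180
M5
G0 X138.272 Y38.225
M4 S925
G1 X116.551 Y41.333 F1271
G1 X96.757 Y40.935 F1271
G1 X78.890 Y37.030 F1271
G1 X62.948 Y29.619 F1271
G1 X48.934 Y18.702 F1271
M5
G0 X138.853 Y59.668
M4 S407
G1 X90.844 Y68.779 F1754
M5
G0 X127.374 Y85.614
M4 S925
G1 X129.281 Y28.676 F1271
M5
G0 X0.000 Y0.000

1 u = 1 mm; y_m = 94.408 − y.

[1] `<path>` closed polygon, #ff00ff→cut S925 F1271: (14.661,13.953) → (31.064,66.682) → (98.945,61.570) → (105.873,34.401) → (33.837,38.128) → (102.827,34.677) → (14.661,13.953) (closed)

[2] `<polygon>` regular polygon, #0000ff→score S407 F1754: (100.627,53.475) → (87.040,48.819) → (74.141,55.133) → (69.485,68.720) → (75.799,81.619) → (89.386,86.275) → (102.285,79.961) → (106.941,66.374) → (100.627,53.475) (closed)

[3] `<path>` rectangle, #008000→engrave S238 F2180: (27.341,73.843) → (92.773,73.843) → (92.773,66.036) → (27.341,66.036) → (27.341,73.843) (closed)

[4] `<path>` quadratic bezier, #ff00ff→cut S925 F1271: (138.272,38.225) → (116.551,41.333) → (96.757,40.935) → (78.890,37.030) → (62.948,29.619) → (48.934,18.702)

[5] `<path>` line segment, #0000ff→score S407 F1754: (138.853,59.668) → (90.844,68.779)

[6] `<path>` line segment, #ff00ff→cut S925 F1271: (127.374,85.614) → (129.281,28.676)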